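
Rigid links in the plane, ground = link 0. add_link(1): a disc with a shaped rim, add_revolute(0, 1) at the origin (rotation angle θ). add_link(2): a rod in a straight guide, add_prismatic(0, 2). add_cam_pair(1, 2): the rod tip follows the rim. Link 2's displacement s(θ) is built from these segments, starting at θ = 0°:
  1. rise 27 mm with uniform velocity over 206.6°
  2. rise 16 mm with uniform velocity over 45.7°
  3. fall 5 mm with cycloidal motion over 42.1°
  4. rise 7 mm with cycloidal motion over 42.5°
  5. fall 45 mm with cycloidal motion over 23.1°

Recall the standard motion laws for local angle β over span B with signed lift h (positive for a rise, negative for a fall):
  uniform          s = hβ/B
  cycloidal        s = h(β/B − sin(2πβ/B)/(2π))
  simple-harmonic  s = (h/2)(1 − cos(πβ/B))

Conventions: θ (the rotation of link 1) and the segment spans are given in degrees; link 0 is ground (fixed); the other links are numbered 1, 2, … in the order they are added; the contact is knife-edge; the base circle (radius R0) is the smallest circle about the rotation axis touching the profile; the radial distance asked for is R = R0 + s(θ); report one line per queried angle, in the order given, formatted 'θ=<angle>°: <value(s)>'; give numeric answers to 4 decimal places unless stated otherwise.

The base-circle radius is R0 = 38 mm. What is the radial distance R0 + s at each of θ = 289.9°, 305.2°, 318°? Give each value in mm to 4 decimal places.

segment 1 (0° to 206.6°, uniform, h = 27) is passed completely: s = 0.0000 + (27) = 27.0000
segment 2 (206.6° to 252.3°, uniform, h = 16) is passed completely: s = 27.0000 + (16) = 43.0000
θ = 289.9° falls in segment 3 (252.3° to 294.4°, cycloidal, h = -5): β = 289.9 − 252.3 = 37.6°, B = 42.1°; Δs = -5·(0.8931 − sin(2π·0.8931)/(2π)) = -4.9607; s = 43.0000 − 4.9607 = 38.0393
segment 3 (252.3° to 294.4°, cycloidal, h = -5) is passed completely: s = 43.0000 + (-5) = 38.0000
θ = 305.2° falls in segment 4 (294.4° to 336.9°, cycloidal, h = 7): β = 305.2 − 294.4 = 10.8°, B = 42.5°; Δs = 7·(0.2541 − sin(2π·0.2541)/(2π)) = 0.6651; s = 38.0000 + 0.6651 = 38.6651
θ = 318° falls in segment 4 (294.4° to 336.9°, cycloidal, h = 7): β = 318 − 294.4 = 23.6°, B = 42.5°; Δs = 7·(0.5553 − sin(2π·0.5553)/(2π)) = 4.2664; s = 38.0000 + 4.2664 = 42.2664
θ=289.9°: R = R0 + s = 38 + 38.0393 = 76.0393
θ=305.2°: R = R0 + s = 38 + 38.6651 = 76.6651
θ=318°: R = R0 + s = 38 + 42.2664 = 80.2664

θ=289.9°: 76.0393
θ=305.2°: 76.6651
θ=318°: 80.2664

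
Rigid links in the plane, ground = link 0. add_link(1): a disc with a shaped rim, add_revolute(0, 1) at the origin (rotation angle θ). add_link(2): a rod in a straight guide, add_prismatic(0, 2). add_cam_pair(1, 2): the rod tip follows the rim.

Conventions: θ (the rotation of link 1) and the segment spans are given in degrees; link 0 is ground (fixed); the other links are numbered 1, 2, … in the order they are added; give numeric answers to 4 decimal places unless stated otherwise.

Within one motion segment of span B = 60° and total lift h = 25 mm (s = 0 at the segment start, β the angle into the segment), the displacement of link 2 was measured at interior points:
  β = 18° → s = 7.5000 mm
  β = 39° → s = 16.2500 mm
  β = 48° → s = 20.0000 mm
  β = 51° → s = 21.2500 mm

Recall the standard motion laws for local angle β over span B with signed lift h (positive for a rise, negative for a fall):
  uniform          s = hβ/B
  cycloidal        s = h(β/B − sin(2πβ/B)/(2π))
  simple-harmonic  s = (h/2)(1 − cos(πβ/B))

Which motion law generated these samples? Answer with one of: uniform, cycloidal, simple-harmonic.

candidates at β/B = r: uniform s = h·r (linear in β); cycloidal s = h·(r − sin(2πr)/(2π)); simple-harmonic s = (h/2)(1 − cos(πr))
β=18°: printed 7.5000 | uniform 7.5000, cycloidal 3.7159, simple-harmonic 5.1527
β=39°: printed 16.2500 | uniform 16.2500, cycloidal 19.4690, simple-harmonic 18.1749
β=48°: printed 20.0000 | uniform 20.0000, cycloidal 23.7841, simple-harmonic 22.6127
β=51°: printed 21.2500 | uniform 21.2500, cycloidal 24.4690, simple-harmonic 23.6376
only one law matches every sample → uniform

uniform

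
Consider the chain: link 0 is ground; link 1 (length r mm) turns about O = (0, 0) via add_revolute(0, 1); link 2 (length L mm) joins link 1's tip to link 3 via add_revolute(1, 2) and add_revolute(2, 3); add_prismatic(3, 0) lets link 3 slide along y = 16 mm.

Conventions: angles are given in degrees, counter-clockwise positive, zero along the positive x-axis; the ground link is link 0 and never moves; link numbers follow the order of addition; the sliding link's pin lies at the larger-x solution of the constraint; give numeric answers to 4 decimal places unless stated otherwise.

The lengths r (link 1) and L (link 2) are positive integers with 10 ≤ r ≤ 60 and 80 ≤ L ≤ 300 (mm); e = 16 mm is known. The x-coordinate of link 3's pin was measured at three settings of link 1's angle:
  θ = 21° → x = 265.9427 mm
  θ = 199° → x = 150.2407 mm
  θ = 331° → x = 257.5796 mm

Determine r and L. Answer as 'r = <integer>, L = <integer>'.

constraint per measurement: (x − r cos θ)² + (r sin θ − e)² = L²
subtracting the θ₁ and θ₂ equations cancels the r² and L² terms:
r = (x₁² − x₂²) / (2[(x₁cos θ₁ + e sin θ₁) − (x₂cos θ₂ + e sin θ₂)]) = 60.0000 → r = 60
L² = (x₁ − r cos θ₁)² + (r sin θ₁ − e)² = 44099.9853 → L = 210.0000 → L = 210
check at θ₃=331°: x = 257.5796 (printed 257.5796) ✓

r = 60, L = 210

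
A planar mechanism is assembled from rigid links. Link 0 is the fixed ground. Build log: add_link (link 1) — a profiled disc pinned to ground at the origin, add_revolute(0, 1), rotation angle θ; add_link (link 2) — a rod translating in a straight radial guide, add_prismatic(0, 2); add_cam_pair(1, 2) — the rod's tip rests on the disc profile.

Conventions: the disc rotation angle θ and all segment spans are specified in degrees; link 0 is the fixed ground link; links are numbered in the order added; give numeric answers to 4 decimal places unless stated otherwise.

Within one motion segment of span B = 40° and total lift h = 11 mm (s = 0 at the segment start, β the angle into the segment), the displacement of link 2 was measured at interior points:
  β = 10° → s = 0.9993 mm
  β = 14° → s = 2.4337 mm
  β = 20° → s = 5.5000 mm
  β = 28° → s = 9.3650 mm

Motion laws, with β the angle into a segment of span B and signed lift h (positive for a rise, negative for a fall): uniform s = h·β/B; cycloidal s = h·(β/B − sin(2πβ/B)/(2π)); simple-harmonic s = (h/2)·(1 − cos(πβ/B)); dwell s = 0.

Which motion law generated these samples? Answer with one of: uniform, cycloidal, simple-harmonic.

candidates at β/B = r: uniform s = h·r (linear in β); cycloidal s = h·(r − sin(2πr)/(2π)); simple-harmonic s = (h/2)(1 − cos(πr))
β=10°: printed 0.9993 | uniform 2.7500, cycloidal 0.9993, simple-harmonic 1.6109
β=14°: printed 2.4337 | uniform 3.8500, cycloidal 2.4337, simple-harmonic 3.0031
β=20°: printed 5.5000 | uniform 5.5000, cycloidal 5.5000, simple-harmonic 5.5000
β=28°: printed 9.3650 | uniform 7.7000, cycloidal 9.3650, simple-harmonic 8.7328
only one law matches every sample → cycloidal

cycloidal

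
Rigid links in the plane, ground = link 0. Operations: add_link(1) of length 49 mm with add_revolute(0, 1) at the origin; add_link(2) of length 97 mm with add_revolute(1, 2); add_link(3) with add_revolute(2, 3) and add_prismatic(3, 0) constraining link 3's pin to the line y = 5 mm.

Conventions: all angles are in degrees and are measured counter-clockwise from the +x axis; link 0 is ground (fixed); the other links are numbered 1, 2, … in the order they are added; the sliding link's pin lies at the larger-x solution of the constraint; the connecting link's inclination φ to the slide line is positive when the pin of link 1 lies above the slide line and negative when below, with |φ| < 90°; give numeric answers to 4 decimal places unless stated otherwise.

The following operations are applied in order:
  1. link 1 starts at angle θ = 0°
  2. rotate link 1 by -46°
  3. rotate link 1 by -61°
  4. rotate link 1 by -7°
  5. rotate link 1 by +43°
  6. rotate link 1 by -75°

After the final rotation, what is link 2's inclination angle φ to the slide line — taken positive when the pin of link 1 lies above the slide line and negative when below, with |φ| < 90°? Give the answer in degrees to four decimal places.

geometry: r = 49 mm, L = 97 mm, e = 5 mm; θ starts at 0°
rotate link 1 by -46°: θ ← 0° -46° = -46°
rotate link 1 by -61°: θ ← -46° -61° = -107°
rotate link 1 by -7°: θ ← -107° -7° = -114°
rotate link 1 by +43°: θ ← -114° +43° = -71°
rotate link 1 by -75°: θ ← -71° -75° = -146°
h = r sin θ − e = -27.400452 − 5 = -32.400452
sin φ = h / L = -32.400452 / 97 = -0.33402528
φ = arcsin(-0.33402528) = -19.513277°

-19.5133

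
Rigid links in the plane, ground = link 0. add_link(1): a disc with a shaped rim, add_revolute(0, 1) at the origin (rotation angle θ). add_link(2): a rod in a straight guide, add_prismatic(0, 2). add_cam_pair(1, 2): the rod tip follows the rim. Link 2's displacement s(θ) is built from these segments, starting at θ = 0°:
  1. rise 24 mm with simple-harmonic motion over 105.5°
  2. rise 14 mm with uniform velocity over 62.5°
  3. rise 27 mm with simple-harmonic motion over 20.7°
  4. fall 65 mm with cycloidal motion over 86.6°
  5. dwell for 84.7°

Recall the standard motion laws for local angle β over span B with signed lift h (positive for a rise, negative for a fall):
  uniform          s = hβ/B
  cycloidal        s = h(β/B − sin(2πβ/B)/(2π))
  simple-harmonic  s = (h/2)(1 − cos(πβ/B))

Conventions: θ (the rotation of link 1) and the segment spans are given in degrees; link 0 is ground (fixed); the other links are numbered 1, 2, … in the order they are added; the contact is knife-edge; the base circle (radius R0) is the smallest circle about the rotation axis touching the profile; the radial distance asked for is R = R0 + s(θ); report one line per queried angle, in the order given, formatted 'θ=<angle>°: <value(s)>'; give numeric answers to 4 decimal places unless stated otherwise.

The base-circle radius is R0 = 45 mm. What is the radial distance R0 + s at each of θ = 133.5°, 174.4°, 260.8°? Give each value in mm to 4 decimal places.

segment 1 (0° to 105.5°, simple-harmonic, h = 24) is passed completely: s = 0.0000 + (24) = 24.0000
θ = 133.5° falls in segment 2 (105.5° to 168°, uniform, h = 14): β = 133.5 − 105.5 = 28°, B = 62.5°; Δs = 14·28/62.5 = 6.2720; s = 24.0000 + 6.2720 = 30.2720
segment 2 (105.5° to 168°, uniform, h = 14) is passed completely: s = 24.0000 + (14) = 38.0000
θ = 174.4° falls in segment 3 (168° to 188.7°, simple-harmonic, h = 27): β = 174.4 − 168 = 6.4°, B = 20.7°; Δs = 27/2·(1 − cos(π·0.3092)) = 5.8831; s = 38.0000 + 5.8831 = 43.8831
segment 3 (168° to 188.7°, simple-harmonic, h = 27) is passed completely: s = 38.0000 + (27) = 65.0000
θ = 260.8° falls in segment 4 (188.7° to 275.3°, cycloidal, h = -65): β = 260.8 − 188.7 = 72.1°, B = 86.6°; Δs = -65·(0.8326 − sin(2π·0.8326)/(2π)) = -63.1006; s = 65.0000 − 63.1006 = 1.8994
θ=133.5°: R = R0 + s = 45 + 30.2720 = 75.2720
θ=174.4°: R = R0 + s = 45 + 43.8831 = 88.8831
θ=260.8°: R = R0 + s = 45 + 1.8994 = 46.8994

θ=133.5°: 75.2720
θ=174.4°: 88.8831
θ=260.8°: 46.8994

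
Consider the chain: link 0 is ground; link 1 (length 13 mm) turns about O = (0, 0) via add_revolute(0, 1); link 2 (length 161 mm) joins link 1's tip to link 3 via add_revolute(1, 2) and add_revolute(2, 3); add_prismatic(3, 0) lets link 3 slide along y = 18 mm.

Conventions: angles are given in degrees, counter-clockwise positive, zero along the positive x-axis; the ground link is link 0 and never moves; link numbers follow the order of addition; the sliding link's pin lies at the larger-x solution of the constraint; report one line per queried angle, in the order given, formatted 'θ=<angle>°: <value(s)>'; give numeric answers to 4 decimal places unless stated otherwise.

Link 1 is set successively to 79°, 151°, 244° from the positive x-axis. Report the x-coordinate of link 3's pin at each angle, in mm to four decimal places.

geometry: r = 13 mm, L = 161 mm, e = 18 mm
θ=79°: crank pin P = (r cos θ, r sin θ) = (2.480517, 12.761153)
θ=79°: h = r sin θ − e = 12.761153 − 18 = -5.238847
θ=79°: x = r cos θ + √(L² − h²) = 2.480517 + 160.914743 = 163.395260
θ=151°: crank pin P = (r cos θ, r sin θ) = (-11.370056, 6.302525)
θ=151°: h = r sin θ − e = 6.302525 − 18 = -11.697475
θ=151°: x = r cos θ + √(L² − h²) = -11.370056 + 160.574497 = 149.204441
θ=244°: crank pin P = (r cos θ, r sin θ) = (-5.698825, -11.684323)
θ=244°: h = r sin θ − e = -11.684323 − 18 = -29.684323
θ=244°: x = r cos θ + √(L² − h²) = -5.698825 + 158.239821 = 152.540996

θ=79°: 163.3953
θ=151°: 149.2044
θ=244°: 152.5410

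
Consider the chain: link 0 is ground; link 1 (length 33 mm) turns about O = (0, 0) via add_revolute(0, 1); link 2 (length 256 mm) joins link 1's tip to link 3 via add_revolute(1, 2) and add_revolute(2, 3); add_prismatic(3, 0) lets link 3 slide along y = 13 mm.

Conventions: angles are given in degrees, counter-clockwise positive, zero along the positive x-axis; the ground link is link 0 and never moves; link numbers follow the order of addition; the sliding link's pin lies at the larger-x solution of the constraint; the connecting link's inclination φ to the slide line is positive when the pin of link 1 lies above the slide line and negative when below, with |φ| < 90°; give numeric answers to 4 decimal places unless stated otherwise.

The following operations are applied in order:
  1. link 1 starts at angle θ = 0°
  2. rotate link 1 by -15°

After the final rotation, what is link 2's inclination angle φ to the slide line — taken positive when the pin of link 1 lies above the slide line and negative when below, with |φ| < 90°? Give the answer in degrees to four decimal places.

geometry: r = 33 mm, L = 256 mm, e = 13 mm; θ starts at 0°
rotate link 1 by -15°: θ ← 0° -15° = -15°
h = r sin θ − e = -8.541028 − 13 = -21.541028
sin φ = h / L = -21.541028 / 256 = -0.08414464
φ = arcsin(-0.08414464) = -4.826840°

-4.8268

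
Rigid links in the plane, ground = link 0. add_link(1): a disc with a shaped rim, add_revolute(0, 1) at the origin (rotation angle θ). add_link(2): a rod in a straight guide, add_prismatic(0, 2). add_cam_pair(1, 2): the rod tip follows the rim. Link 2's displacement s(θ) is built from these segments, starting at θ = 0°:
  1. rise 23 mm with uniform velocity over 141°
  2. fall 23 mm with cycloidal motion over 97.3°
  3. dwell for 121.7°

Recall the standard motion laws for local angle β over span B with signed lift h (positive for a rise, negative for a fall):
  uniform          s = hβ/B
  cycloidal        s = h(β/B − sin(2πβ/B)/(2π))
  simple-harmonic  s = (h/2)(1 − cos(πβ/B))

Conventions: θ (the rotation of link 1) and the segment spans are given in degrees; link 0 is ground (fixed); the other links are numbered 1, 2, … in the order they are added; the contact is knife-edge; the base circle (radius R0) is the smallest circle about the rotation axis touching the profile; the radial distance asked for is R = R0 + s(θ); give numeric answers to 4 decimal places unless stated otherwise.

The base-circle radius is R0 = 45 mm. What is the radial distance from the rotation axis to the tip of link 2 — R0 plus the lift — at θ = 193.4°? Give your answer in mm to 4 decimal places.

segment 1 (0° to 141°, uniform, h = 23) is passed completely: s = 0.0000 + (23) = 23.0000
θ = 193.4° falls in segment 2 (141° to 238.3°, cycloidal, h = -23): β = 193.4 − 141 = 52.4°, B = 97.3°; Δs = -23·(0.5385 − sin(2π·0.5385)/(2π)) = -13.2642; s = 23.0000 − 13.2642 = 9.7358
R = R0 + s = 45 + 9.7358 = 54.7358

54.7358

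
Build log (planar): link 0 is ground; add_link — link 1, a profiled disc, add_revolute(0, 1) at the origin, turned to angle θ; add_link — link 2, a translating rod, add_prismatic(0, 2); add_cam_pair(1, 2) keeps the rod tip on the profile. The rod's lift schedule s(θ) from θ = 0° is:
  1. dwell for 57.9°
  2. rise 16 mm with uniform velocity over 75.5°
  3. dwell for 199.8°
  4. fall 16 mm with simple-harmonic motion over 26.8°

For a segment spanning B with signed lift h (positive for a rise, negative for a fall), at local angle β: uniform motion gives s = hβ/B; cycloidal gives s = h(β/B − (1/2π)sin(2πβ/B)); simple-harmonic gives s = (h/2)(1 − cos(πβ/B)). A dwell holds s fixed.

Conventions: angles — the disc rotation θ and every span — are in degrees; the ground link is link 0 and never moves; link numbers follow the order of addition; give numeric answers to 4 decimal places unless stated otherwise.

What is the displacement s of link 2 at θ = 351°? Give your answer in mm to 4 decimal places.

seg 1 [0°–57.9°] dwell: s stays 0.0000
seg 2 [57.9°–133.4°] uniform, h=16: full span → s += 16 → s = 16.0000
seg 3 [133.4°–333.2°] dwell: s stays 16.0000
seg 4 [333.2°–360°] simple-harmonic, h=-16: θ=351° here. β=17.8, B=26.8. -16/2·(1 − cos(π·0.6642)) = -11.9457 → s = 4.0543

4.0543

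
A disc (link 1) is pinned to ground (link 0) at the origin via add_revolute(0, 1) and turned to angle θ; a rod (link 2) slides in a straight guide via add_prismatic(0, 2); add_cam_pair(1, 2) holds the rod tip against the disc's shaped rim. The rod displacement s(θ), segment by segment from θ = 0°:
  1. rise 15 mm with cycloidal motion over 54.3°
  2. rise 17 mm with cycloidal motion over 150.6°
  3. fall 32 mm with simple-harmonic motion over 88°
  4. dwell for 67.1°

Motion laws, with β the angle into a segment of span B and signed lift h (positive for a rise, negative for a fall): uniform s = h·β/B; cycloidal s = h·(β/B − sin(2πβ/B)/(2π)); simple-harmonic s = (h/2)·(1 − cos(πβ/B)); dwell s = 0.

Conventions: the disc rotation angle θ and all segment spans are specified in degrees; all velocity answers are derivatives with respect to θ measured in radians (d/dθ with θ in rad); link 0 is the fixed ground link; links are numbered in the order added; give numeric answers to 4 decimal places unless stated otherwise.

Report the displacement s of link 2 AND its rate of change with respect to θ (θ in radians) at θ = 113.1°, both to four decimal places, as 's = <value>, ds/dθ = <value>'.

segment 1 (0° to 54.3°, cycloidal, h = 15) is passed completely: s = 0.0000 + (15) = 15.0000
θ = 113.1° falls in segment 2 (54.3° to 204.9°, cycloidal, h = 17): β = 113.1 − 54.3 = 58.8°, B = 150.6°; Δs = 17·(0.3904 − sin(2π·0.3904)/(2π)) = 4.9186; s = 15.0000 + 4.9186 = 19.9186
velocity in seg [54.3°–204.9°] (cycloidal), θ in radians: β = 58.8° = 1.0263 rad, B = 150.6° = 2.6285 rad; ds/dθ = (h/B)(1 − cos(2πβ/B)) = (17/2.6285)(1 − cos(2π·0.3904)) = 11.462395 mm/rad

s = 19.9186, ds/dθ = 11.4624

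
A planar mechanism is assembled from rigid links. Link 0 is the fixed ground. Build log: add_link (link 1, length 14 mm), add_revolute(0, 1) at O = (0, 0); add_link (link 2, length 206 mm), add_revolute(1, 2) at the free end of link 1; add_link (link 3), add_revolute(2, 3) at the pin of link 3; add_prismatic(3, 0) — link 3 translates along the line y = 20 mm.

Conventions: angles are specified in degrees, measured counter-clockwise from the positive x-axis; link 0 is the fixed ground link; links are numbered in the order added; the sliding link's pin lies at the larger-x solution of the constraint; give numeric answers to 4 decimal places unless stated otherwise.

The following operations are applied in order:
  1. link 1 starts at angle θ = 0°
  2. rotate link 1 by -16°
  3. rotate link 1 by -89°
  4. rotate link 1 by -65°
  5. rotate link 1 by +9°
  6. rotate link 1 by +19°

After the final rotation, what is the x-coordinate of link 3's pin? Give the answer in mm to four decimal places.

geometry: r = 14 mm, L = 206 mm, e = 20 mm; θ starts at 0°
rotate link 1 by -16°: θ ← 0° -16° = -16°
rotate link 1 by -89°: θ ← -16° -89° = -105°
rotate link 1 by -65°: θ ← -105° -65° = -170°
rotate link 1 by +9°: θ ← -170° +9° = -161°
rotate link 1 by +19°: θ ← -161° +19° = -142°
crank pin P = (r cos θ, r sin θ) = (-11.032151, -8.619261)
h = r sin θ − e = -8.619261 − 20 = -28.619261
x = r cos θ + √(L² − h²) = -11.032151 + 204.002299 = 192.970148

192.9701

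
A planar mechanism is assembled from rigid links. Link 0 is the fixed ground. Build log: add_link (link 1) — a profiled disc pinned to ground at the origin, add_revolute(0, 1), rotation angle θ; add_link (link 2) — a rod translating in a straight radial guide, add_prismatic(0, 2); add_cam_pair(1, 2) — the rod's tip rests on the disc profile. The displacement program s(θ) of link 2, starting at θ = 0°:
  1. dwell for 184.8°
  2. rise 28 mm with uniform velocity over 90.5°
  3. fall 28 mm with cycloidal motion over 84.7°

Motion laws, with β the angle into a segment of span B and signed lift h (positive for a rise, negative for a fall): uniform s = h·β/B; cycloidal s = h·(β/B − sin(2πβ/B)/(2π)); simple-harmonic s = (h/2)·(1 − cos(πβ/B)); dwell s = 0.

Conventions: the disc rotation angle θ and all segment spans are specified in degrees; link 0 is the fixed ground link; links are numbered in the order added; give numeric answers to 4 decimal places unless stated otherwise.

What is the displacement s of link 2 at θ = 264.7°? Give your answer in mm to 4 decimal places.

seg 1 [0°–184.8°] dwell: s stays 0.0000
seg 2 [184.8°–275.3°] uniform, h=28: θ=264.7° here. β=79.9, B=90.5. 28·79.9/90.5 = 24.7204 → s = 24.7204

24.7204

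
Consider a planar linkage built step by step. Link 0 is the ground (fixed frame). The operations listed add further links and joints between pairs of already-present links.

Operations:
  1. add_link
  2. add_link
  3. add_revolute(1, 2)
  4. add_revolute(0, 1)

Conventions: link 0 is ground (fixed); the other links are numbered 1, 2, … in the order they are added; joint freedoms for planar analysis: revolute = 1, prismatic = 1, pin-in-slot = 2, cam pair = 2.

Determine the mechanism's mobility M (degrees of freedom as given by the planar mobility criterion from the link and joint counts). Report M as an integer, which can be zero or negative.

link 0 = ground. State L|J1|J2 = 1|0|0
+link1  2|0|0
+link2  3|0|0
R(1,2) f=1→J1  3|1|0
R(0,1) f=1→J1  3|2|0
M = 3(3−1)−2·2−0 = 6−4−0 = 2

M = 2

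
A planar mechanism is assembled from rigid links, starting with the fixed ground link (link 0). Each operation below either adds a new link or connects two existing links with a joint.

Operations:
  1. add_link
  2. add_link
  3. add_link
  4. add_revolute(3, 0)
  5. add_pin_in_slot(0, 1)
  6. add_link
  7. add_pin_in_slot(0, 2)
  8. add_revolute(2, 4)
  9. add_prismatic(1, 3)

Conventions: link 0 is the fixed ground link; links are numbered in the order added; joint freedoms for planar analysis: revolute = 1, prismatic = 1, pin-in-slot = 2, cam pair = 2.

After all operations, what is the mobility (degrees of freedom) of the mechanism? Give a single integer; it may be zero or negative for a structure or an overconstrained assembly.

link 0 = ground. State L|J1|J2 = 1|0|0
+link1  2|0|0
+link2  3|0|0
+link3  4|0|0
R(3,0) f=1→J1  4|1|0
PS(0,1) f=2→J2  4|1|1
+link4  5|1|1
PS(0,2) f=2→J2  5|1|2
R(2,4) f=1→J1  5|2|2
P(1,3) f=1→J1  5|3|2
M = 3(5−1)−2·3−2 = 12−6−2 = 4

M = 4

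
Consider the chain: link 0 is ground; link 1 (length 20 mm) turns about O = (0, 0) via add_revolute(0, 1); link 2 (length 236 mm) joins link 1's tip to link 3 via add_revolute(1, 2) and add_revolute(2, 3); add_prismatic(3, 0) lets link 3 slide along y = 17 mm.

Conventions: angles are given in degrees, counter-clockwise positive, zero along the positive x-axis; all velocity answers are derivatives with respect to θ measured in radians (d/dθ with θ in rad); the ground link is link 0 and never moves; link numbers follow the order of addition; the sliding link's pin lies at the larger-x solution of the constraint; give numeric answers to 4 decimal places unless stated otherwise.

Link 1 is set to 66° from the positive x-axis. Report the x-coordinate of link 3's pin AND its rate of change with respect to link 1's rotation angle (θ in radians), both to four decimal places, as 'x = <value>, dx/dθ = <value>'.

geometry: r = 20 mm, L = 236 mm, e = 17 mm
crank pin P = (r cos θ, r sin θ) = (8.134733, 18.270909)
h = r sin θ − e = 18.270909 − 17 = 1.270909
x = r cos θ + √(L² − h²) = 8.134733 + 235.996578 = 244.131311
dx/dθ = −r sin θ − h·r cos θ/√(L² − h²) (θ in radians; h = 1.270909) = -18.314717

x = 244.1313, dx/dθ = -18.3147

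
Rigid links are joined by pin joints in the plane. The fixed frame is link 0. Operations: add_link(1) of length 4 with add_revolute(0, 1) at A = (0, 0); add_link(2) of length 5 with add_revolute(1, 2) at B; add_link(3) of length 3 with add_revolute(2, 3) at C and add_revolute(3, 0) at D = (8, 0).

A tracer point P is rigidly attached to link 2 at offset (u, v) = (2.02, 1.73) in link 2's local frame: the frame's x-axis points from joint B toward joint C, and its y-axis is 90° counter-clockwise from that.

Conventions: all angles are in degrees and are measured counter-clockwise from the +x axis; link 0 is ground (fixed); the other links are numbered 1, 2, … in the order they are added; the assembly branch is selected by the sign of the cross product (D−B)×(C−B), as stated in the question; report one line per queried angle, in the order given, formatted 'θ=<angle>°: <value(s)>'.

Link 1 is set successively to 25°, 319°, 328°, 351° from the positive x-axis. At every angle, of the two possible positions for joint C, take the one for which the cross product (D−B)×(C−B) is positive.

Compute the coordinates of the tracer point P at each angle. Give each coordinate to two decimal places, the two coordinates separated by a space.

A=(0,0), D=(8.00,0)
θ=25°: B = A + 4.00·(cos25°, sin25°) = (3.6252, 1.6905)
θ=25°: |BD| = 4.6900
θ=25°: circle(B,5.00) ∩ circle(D,3.00): a=4.0508, h=2.9311
θ=25°:   candidates: C₊=(8.4602,2.9645) cross=13.747; C₋=(6.3472,-2.5037) cross=-13.747
θ=25°:   branch + wants cross > 0 → take C=(8.4602,2.9645) (cross=13.747)
θ=25°: ex = (C−B)/|BC| = (0.9670,0.2548); ey = (-0.2548,0.9670)
θ=25°: P = B + 2.02·ex + 1.73·ey = (5.1377,3.8781)
θ=319°: B = A + 4.00·(cos319°, sin319°) = (3.0188, -2.6242)
θ=319°: |BD| = 5.6301
θ=319°: circle(B,5.00) ∩ circle(D,3.00): a=4.2360, h=2.6564
θ=319°:   candidates: C₊=(5.5284,1.7004) cross=14.956; C₋=(8.0047,-3.0000) cross=-14.956
θ=319°:   branch + wants cross > 0 → take C=(5.5284,1.7004) (cross=14.956)
θ=319°: ex = (C−B)/|BC| = (0.5019,0.8649); ey = (-0.8649,0.5019)
θ=319°: P = B + 2.02·ex + 1.73·ey = (2.5364,-0.0088)
θ=328°: B = A + 4.00·(cos328°, sin328°) = (3.3922, -2.1197)
θ=328°: |BD| = 5.0720
θ=328°: circle(B,5.00) ∩ circle(D,3.00): a=4.1133, h=2.8427
θ=328°:   candidates: C₊=(5.9410,2.1819) cross=14.418; C₋=(8.3171,-2.9832) cross=-14.418
θ=328°:   branch + wants cross > 0 → take C=(5.9410,2.1819) (cross=14.418)
θ=328°: ex = (C−B)/|BC| = (0.5098,0.8603); ey = (-0.8603,0.5098)
θ=328°: P = B + 2.02·ex + 1.73·ey = (2.9336,0.5001)
θ=351°: B = A + 4.00·(cos351°, sin351°) = (3.9508, -0.6257)
θ=351°: |BD| = 4.0973
θ=351°: circle(B,5.00) ∩ circle(D,3.00): a=4.0012, h=2.9985
θ=351°:   candidates: C₊=(7.4471,2.9486) cross=12.286; C₋=(8.3629,-2.9780) cross=-12.286
θ=351°:   branch + wants cross > 0 → take C=(7.4471,2.9486) (cross=12.286)
θ=351°: ex = (C−B)/|BC| = (0.6993,0.7149); ey = (-0.7149,0.6993)
θ=351°: P = B + 2.02·ex + 1.73·ey = (4.1265,2.0280)

θ=25°: 5.14 3.88
θ=319°: 2.54 -0.01
θ=328°: 2.93 0.50
θ=351°: 4.13 2.03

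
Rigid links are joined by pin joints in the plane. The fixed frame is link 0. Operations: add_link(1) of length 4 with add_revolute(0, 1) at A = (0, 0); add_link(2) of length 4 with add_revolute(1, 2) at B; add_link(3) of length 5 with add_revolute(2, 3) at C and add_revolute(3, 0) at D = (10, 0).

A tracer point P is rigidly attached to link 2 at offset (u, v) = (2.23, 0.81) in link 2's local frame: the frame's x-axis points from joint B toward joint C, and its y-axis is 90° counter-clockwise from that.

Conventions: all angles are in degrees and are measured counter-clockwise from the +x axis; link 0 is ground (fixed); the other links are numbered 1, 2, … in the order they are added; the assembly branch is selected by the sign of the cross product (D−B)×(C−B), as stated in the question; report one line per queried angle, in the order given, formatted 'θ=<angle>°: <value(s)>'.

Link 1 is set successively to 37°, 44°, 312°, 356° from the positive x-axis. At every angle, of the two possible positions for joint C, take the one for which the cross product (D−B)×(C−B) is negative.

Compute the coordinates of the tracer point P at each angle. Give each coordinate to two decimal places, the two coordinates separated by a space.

A=(0,0), D=(10.00,0)
θ=37°: B = A + 4.00·(cos37°, sin37°) = (3.1945, 2.4073)
θ=37°: |BD| = 7.2187
θ=37°: circle(B,4.00) ∩ circle(D,5.00): a=2.9859, h=2.6616
θ=37°:   candidates: C₊=(6.8972,3.9208) cross=19.213; C₋=(5.1220,-1.0977) cross=-19.213
θ=37°:   branch - wants cross < 0 → take C=(5.1220,-1.0977) (cross=-19.213)
θ=37°: ex = (C−B)/|BC| = (0.4819,-0.8762); ey = (0.8762,0.4819)
θ=37°: P = B + 2.23·ex + 0.81·ey = (4.9789,0.8435)
θ=44°: B = A + 4.00·(cos44°, sin44°) = (2.8774, 2.7786)
θ=44°: |BD| = 7.6454
θ=44°: circle(B,4.00) ∩ circle(D,5.00): a=3.2341, h=2.3538
θ=44°:   candidates: C₊=(6.7458,3.7961) cross=17.996; C₋=(5.0349,-0.5896) cross=-17.996
θ=44°:   branch - wants cross < 0 → take C=(5.0349,-0.5896) (cross=-17.996)
θ=44°: ex = (C−B)/|BC| = (0.5394,-0.8421); ey = (0.8421,0.5394)
θ=44°: P = B + 2.23·ex + 0.81·ey = (4.7623,1.3377)
θ=312°: B = A + 4.00·(cos312°, sin312°) = (2.6765, -2.9726)
θ=312°: |BD| = 7.9038
θ=312°: circle(B,4.00) ∩ circle(D,5.00): a=3.3825, h=2.1351
θ=312°:   candidates: C₊=(5.0077,0.2779) cross=16.875; C₋=(6.6137,-3.6787) cross=-16.875
θ=312°:   branch - wants cross < 0 → take C=(6.6137,-3.6787) (cross=-16.875)
θ=312°: ex = (C−B)/|BC| = (0.9843,-0.1765); ey = (0.1765,0.9843)
θ=312°: P = B + 2.23·ex + 0.81·ey = (5.0145,-2.5690)
θ=356°: B = A + 4.00·(cos356°, sin356°) = (3.9903, -0.2790)
θ=356°: |BD| = 6.0162
θ=356°: circle(B,4.00) ∩ circle(D,5.00): a=2.2601, h=3.3003
θ=356°:   candidates: C₊=(6.0949,3.1225) cross=19.855; C₋=(6.4010,-3.4709) cross=-19.855
θ=356°:   branch - wants cross < 0 → take C=(6.4010,-3.4709) (cross=-19.855)
θ=356°: ex = (C−B)/|BC| = (0.6027,-0.7980); ey = (0.7980,0.6027)
θ=356°: P = B + 2.23·ex + 0.81·ey = (5.9806,-1.5703)

θ=37°: 4.98 0.84
θ=44°: 4.76 1.34
θ=312°: 5.01 -2.57
θ=356°: 5.98 -1.57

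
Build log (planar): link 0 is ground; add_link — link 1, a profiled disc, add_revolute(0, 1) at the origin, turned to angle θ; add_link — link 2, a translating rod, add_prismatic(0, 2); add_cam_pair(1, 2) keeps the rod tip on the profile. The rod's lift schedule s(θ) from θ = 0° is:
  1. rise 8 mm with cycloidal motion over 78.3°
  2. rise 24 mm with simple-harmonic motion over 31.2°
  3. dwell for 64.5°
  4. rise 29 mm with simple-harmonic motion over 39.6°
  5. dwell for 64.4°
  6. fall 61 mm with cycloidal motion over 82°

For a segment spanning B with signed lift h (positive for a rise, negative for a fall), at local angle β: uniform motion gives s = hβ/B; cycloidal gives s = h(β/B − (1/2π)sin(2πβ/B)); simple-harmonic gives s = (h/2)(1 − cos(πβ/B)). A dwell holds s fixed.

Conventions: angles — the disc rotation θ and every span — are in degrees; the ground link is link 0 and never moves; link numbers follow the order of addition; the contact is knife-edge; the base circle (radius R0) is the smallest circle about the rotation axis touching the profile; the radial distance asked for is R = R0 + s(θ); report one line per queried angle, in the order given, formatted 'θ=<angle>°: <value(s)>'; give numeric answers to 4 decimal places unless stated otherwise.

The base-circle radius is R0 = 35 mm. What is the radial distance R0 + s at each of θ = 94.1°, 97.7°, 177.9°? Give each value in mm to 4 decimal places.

seg 1 [0°–78.3°] cycloidal, h=8: full span → s += 8 → s = 8.0000
seg 2 [78.3°–109.5°] simple-harmonic, h=24: θ=94.1° here. β=15.8, B=31.2. 24/2·(1 − cos(π·0.5064)) = 12.2416 → s = 20.2416
seg 2 [78.3°–109.5°] simple-harmonic, h=24: θ=97.7° here. β=19.4, B=31.2. 24/2·(1 − cos(π·0.6218)) = 16.4803 → s = 24.4803
seg 2 [78.3°–109.5°] simple-harmonic, h=24: full span → s += 24 → s = 32.0000
seg 3 [109.5°–174°] dwell: s stays 32.0000
seg 4 [174°–213.6°] simple-harmonic, h=29: θ=177.9° here. β=3.9, B=39.6. 29/2·(1 − cos(π·0.0985)) = 0.6885 → s = 32.6885
θ=94.1°: R = R0 + s = 35 + 20.2416 = 55.2416
θ=97.7°: R = R0 + s = 35 + 24.4803 = 59.4803
θ=177.9°: R = R0 + s = 35 + 32.6885 = 67.6885

θ=94.1°: 55.2416
θ=97.7°: 59.4803
θ=177.9°: 67.6885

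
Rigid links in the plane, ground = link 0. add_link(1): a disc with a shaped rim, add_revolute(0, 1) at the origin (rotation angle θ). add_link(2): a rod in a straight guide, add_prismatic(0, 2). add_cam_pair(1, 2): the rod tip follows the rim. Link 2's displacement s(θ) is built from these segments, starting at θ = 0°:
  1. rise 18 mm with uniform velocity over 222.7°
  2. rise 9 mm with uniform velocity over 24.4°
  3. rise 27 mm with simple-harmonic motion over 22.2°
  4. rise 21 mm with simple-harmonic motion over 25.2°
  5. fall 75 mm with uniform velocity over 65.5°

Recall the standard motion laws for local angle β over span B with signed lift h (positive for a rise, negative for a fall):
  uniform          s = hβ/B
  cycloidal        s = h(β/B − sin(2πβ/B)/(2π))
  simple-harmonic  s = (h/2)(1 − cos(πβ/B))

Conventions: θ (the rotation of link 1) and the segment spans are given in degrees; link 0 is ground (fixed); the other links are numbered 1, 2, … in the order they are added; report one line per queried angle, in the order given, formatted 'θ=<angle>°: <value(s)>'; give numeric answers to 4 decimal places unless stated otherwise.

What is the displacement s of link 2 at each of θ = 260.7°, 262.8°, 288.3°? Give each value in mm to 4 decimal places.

segment 1 (0° to 222.7°, uniform, h = 18) is passed completely: s = 0.0000 + (18) = 18.0000
segment 2 (222.7° to 247.1°, uniform, h = 9) is passed completely: s = 18.0000 + (9) = 27.0000
θ = 260.7° falls in segment 3 (247.1° to 269.3°, simple-harmonic, h = 27): β = 260.7 − 247.1 = 13.6°, B = 22.2°; Δs = 27/2·(1 − cos(π·0.6126)) = 18.1771; s = 27.0000 + 18.1771 = 45.1771
θ = 262.8° falls in segment 3 (247.1° to 269.3°, simple-harmonic, h = 27): β = 262.8 − 247.1 = 15.7°, B = 22.2°; Δs = 27/2·(1 − cos(π·0.7072)) = 21.6803; s = 27.0000 + 21.6803 = 48.6803
segment 3 (247.1° to 269.3°, simple-harmonic, h = 27) is passed completely: s = 27.0000 + (27) = 54.0000
θ = 288.3° falls in segment 4 (269.3° to 294.5°, simple-harmonic, h = 21): β = 288.3 − 269.3 = 19°, B = 25.2°; Δs = 21/2·(1 − cos(π·0.7540)) = 18.0166; s = 54.0000 + 18.0166 = 72.0166

θ=260.7°: 45.1771
θ=262.8°: 48.6803
θ=288.3°: 72.0166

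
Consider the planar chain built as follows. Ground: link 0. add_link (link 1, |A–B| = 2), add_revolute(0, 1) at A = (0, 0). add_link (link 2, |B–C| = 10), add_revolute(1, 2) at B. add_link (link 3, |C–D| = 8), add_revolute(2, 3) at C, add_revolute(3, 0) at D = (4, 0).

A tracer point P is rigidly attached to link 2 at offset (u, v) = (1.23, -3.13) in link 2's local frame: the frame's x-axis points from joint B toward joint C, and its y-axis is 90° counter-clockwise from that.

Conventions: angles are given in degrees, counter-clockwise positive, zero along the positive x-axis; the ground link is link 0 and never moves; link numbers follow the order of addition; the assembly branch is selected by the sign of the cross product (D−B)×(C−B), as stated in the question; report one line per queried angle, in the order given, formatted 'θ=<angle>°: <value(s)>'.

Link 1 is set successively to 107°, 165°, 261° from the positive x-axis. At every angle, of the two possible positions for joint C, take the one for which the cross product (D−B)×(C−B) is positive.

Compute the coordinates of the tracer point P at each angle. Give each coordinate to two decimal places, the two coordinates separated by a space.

A=(0,0), D=(4.00,0)
θ=107°: B = A + 2.00·(cos107°, sin107°) = (-0.5847, 1.9126)
θ=107°: |BD| = 4.9677
θ=107°: circle(B,10.00) ∩ circle(D,8.00): a=6.1073, h=7.9184
θ=107°:   candidates: C₊=(8.1004,6.8693) cross=39.336; C₋=(2.0031,-7.7468) cross=-39.336
θ=107°:   branch + wants cross > 0 → take C=(8.1004,6.8693) (cross=39.336)
θ=107°: ex = (C−B)/|BC| = (0.8685,0.4957); ey = (-0.4957,0.8685)
θ=107°: P = B + 1.23·ex + -3.13·ey = (2.0350,-0.1962)
θ=165°: B = A + 2.00·(cos165°, sin165°) = (-1.9319, 0.5176)
θ=165°: |BD| = 5.9544
θ=165°: circle(B,10.00) ∩ circle(D,8.00): a=6.0002, h=7.9999
θ=165°:   candidates: C₊=(4.7411,7.9656) cross=47.634; C₋=(3.3501,-7.9736) cross=-47.634
θ=165°:   branch + wants cross > 0 → take C=(4.7411,7.9656) (cross=47.634)
θ=165°: ex = (C−B)/|BC| = (0.6673,0.7448); ey = (-0.7448,0.6673)
θ=165°: P = B + 1.23·ex + -3.13·ey = (1.2201,-0.6549)
θ=261°: B = A + 2.00·(cos261°, sin261°) = (-0.3129, -1.9754)
θ=261°: |BD| = 4.7437
θ=261°: circle(B,10.00) ∩ circle(D,8.00): a=6.1663, h=7.8725
θ=261°:   candidates: C₊=(2.0152,7.7499) cross=37.345; C₋=(8.5717,-6.5651) cross=-37.345
θ=261°:   branch + wants cross > 0 → take C=(2.0152,7.7499) (cross=37.345)
θ=261°: ex = (C−B)/|BC| = (0.2328,0.9725); ey = (-0.9725,0.2328)
θ=261°: P = B + 1.23·ex + -3.13·ey = (3.0175,-1.5078)

θ=107°: 2.03 -0.20
θ=165°: 1.22 -0.65
θ=261°: 3.02 -1.51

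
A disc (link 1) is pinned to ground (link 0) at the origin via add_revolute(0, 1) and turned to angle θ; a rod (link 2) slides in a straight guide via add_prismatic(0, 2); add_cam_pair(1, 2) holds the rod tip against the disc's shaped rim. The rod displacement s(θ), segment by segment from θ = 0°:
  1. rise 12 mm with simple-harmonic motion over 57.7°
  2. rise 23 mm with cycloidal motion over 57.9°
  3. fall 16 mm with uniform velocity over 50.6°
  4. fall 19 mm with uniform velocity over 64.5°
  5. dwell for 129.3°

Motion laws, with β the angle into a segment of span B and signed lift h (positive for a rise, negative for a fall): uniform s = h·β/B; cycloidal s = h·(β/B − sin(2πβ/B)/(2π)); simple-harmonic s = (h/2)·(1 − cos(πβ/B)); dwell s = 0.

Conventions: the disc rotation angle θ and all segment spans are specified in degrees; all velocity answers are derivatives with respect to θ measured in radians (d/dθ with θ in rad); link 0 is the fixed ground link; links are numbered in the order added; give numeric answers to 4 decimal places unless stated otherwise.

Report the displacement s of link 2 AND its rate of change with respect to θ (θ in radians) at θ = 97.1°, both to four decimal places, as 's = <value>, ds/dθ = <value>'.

segment 1 (0° to 57.7°, simple-harmonic, h = 12) is passed completely: s = 0.0000 + (12) = 12.0000
θ = 97.1° falls in segment 2 (57.7° to 115.6°, cycloidal, h = 23): β = 97.1 − 57.7 = 39.4°, B = 57.9°; Δs = 23·(0.6805 − sin(2π·0.6805)/(2π)) = 18.9680; s = 12.0000 + 18.9680 = 30.9680
velocity in seg [57.7°–115.6°] (cycloidal), θ in radians: β = 39.4° = 0.6877 rad, B = 57.9° = 1.0105 rad; ds/dθ = (h/B)(1 − cos(2πβ/B)) = (23/1.0105)(1 − cos(2π·0.6805)) = 32.388091 mm/rad

s = 30.9680, ds/dθ = 32.3881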